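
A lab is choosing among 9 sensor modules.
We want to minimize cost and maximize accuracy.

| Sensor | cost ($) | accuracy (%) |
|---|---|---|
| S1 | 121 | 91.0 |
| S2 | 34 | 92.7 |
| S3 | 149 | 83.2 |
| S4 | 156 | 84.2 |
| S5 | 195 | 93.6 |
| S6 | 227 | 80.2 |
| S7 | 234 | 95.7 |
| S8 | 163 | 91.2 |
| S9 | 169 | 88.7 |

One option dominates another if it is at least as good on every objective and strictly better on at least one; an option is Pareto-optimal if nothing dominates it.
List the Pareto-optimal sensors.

S2, S5, S7

S1: dominated by S2 (cost 34≤121, accuracy 92.7≥91.0).
S2: not dominated (best cost).
S3: dominated by S1 (cost 121≤149, accuracy 91.0≥83.2).
S4: dominated by S1 (cost 121≤156, accuracy 91.0≥84.2).
S5: not dominated.
S6: dominated by S1 (cost 121≤227, accuracy 91.0≥80.2).
S7: not dominated (best accuracy).
S8: dominated by S2 (cost 34≤163, accuracy 92.7≥91.2).
S9: dominated by S1 (cost 121≤169, accuracy 91.0≥88.7).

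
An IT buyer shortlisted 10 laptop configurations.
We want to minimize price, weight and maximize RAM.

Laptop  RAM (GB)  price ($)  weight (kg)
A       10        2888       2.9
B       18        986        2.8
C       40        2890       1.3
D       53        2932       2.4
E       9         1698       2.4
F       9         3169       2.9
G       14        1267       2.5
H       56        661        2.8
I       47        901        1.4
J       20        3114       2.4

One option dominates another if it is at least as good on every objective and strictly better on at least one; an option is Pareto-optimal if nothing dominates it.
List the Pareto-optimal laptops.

C, D, H, I

A: dominated by B (RAM 18≥10, price 986≤2888, weight 2.8≤2.9).
B: dominated by H (RAM 56≥18, price 661≤986, weight 2.8≤2.8).
C: not dominated (best weight).
D: not dominated.
E: dominated by I (RAM 47≥9, price 901≤1698, weight 1.4≤2.4).
F: dominated by A (RAM 10≥9, price 2888≤3169, weight 2.9≤2.9).
G: dominated by I (RAM 47≥14, price 901≤1267, weight 1.4≤2.5).
H: not dominated (best RAM).
I: not dominated.
J: dominated by C (RAM 40≥20, price 2890≤3114, weight 1.3≤2.4).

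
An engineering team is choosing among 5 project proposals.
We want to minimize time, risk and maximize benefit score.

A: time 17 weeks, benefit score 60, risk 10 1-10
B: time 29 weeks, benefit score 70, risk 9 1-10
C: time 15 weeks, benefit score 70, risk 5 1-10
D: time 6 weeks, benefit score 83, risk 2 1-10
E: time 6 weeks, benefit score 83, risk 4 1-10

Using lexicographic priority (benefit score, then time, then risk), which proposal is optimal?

D

First maximize benefit score: best is 83, kept {D, E}.
Then minimize time: best is 6, kept {D, E}.
Then minimize risk: best is 2, kept {D}.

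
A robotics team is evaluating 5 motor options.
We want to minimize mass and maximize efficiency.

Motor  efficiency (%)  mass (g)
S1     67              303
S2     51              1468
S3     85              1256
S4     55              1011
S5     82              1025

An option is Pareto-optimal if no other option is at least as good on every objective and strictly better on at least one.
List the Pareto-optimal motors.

S1, S3, S5

S1: not dominated (best mass).
S2: dominated by S1 (efficiency 67≥51, mass 303≤1468).
S3: not dominated (best efficiency).
S4: dominated by S1 (efficiency 67≥55, mass 303≤1011).
S5: not dominated.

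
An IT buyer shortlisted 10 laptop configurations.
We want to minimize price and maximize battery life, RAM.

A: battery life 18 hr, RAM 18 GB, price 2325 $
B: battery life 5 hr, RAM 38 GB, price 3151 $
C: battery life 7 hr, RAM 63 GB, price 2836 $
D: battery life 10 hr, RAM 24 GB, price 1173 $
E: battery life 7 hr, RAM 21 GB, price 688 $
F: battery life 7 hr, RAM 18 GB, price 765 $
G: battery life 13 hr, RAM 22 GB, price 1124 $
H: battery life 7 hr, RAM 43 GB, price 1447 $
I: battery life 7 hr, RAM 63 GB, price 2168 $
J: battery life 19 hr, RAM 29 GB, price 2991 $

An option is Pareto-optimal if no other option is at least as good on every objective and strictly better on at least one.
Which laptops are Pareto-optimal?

A, D, E, G, H, I, J

A: not dominated.
B: dominated by C (battery life 7≥5, RAM 63≥38, price 2836≤3151).
C: dominated by I (battery life 7≥7, RAM 63≥63, price 2168≤2836).
D: not dominated.
E: not dominated (best price).
F: dominated by E (battery life 7≥7, RAM 21≥18, price 688≤765).
G: not dominated.
H: not dominated.
I: not dominated.
J: not dominated (best battery life).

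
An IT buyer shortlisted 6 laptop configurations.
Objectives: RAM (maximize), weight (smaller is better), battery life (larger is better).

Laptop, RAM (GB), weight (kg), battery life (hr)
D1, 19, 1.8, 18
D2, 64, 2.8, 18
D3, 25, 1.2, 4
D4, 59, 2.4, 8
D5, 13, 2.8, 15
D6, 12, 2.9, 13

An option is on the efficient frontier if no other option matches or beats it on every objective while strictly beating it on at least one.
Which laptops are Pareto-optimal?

D1: not dominated.
D2: not dominated (best RAM).
D3: not dominated (best weight).
D4: not dominated.
D5: dominated by D1 (RAM 19≥13, weight 1.8≤2.8, battery life 18≥15).
D6: dominated by D1 (RAM 19≥12, weight 1.8≤2.9, battery life 18≥13).

D1, D2, D3, D4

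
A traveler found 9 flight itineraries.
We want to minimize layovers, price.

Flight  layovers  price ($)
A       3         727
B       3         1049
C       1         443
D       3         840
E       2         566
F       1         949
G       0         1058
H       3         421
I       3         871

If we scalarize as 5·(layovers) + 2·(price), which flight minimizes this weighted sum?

H

A: 5·3 + 2·727 = 1469
B: 5·3 + 2·1049 = 2113
C: 5·1 + 2·443 = 891
D: 5·3 + 2·840 = 1695
E: 5·2 + 2·566 = 1142
F: 5·1 + 2·949 = 1903
G: 5·0 + 2·1058 = 2116
H: 5·3 + 2·421 = 857
I: 5·3 + 2·871 = 1757
Lowest: H at 857.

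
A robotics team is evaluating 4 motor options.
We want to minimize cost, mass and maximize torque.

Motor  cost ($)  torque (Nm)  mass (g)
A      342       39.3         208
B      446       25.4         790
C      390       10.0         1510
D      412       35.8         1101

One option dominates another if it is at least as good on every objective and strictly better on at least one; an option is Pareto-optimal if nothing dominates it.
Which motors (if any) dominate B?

A: cost 342≤446, torque 39.3≥25.4, mass 208≤790 — dominates B.
Others (C, D) are each worse than B on at least one objective.

A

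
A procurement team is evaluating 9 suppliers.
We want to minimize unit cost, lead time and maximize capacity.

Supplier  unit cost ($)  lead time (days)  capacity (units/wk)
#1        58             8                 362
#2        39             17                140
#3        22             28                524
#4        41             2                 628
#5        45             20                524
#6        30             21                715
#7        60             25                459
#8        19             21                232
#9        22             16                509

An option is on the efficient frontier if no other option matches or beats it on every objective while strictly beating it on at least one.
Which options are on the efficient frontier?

#3, #4, #6, #8, #9

#1: dominated by #4 (unit cost 41≤58, lead time 2≤8, capacity 628≥362).
#2: dominated by #9 (unit cost 22≤39, lead time 16≤17, capacity 509≥140).
#3: not dominated.
#4: not dominated (best lead time).
#5: dominated by #4 (unit cost 41≤45, lead time 2≤20, capacity 628≥524).
#6: not dominated (best capacity).
#7: dominated by #4 (unit cost 41≤60, lead time 2≤25, capacity 628≥459).
#8: not dominated (best unit cost).
#9: not dominated.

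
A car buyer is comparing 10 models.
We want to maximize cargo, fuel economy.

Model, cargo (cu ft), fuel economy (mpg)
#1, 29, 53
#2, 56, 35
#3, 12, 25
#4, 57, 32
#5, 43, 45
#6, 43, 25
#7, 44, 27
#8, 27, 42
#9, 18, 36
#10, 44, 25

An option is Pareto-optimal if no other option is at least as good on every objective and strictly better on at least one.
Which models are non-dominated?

#1: not dominated (best fuel economy).
#2: not dominated.
#3: dominated by #1 (cargo 29≥12, fuel economy 53≥25).
#4: not dominated (best cargo).
#5: not dominated.
#6: dominated by #2 (cargo 56≥43, fuel economy 35≥25).
#7: dominated by #2 (cargo 56≥44, fuel economy 35≥27).
#8: dominated by #1 (cargo 29≥27, fuel economy 53≥42).
#9: dominated by #1 (cargo 29≥18, fuel economy 53≥36).
#10: dominated by #2 (cargo 56≥44, fuel economy 35≥25).

#1, #2, #4, #5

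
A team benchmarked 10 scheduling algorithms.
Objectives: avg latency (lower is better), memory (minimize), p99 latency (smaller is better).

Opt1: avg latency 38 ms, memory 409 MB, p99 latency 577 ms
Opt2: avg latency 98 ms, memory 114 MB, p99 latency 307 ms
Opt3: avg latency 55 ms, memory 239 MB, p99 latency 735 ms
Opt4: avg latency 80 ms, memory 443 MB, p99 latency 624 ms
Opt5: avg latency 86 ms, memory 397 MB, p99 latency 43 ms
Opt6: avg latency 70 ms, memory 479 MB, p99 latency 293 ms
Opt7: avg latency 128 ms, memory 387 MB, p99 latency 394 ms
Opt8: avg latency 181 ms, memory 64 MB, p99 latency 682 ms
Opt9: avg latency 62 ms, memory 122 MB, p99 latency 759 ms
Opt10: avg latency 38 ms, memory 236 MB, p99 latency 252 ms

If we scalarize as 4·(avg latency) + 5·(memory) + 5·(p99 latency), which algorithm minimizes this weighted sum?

Opt2

Opt1: 4·38 + 5·409 + 5·577 = 5082
Opt2: 4·98 + 5·114 + 5·307 = 2497
Opt3: 4·55 + 5·239 + 5·735 = 5090
Opt4: 4·80 + 5·443 + 5·624 = 5655
Opt5: 4·86 + 5·397 + 5·43 = 2544
Opt6: 4·70 + 5·479 + 5·293 = 4140
Opt7: 4·128 + 5·387 + 5·394 = 4417
Opt8: 4·181 + 5·64 + 5·682 = 4454
Opt9: 4·62 + 5·122 + 5·759 = 4653
Opt10: 4·38 + 5·236 + 5·252 = 2592
Lowest: Opt2 at 2497.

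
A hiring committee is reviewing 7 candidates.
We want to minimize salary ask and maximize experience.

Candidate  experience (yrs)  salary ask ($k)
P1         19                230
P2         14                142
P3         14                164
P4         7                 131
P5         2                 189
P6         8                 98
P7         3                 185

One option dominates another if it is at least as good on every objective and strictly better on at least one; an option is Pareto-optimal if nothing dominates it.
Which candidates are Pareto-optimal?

P1: not dominated (best experience).
P2: not dominated.
P3: dominated by P2 (experience 14≥14, salary ask 142≤164).
P4: dominated by P6 (experience 8≥7, salary ask 98≤131).
P5: dominated by P2 (experience 14≥2, salary ask 142≤189).
P6: not dominated (best salary ask).
P7: dominated by P2 (experience 14≥3, salary ask 142≤185).

P1, P2, P6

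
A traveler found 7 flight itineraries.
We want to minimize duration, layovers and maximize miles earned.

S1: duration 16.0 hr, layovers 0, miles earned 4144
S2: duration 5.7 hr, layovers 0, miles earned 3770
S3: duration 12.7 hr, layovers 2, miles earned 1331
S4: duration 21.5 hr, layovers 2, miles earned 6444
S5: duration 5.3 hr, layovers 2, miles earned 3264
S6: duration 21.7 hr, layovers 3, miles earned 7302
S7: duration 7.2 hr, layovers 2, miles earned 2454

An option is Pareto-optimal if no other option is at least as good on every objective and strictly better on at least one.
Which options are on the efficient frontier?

S1, S2, S4, S5, S6

S1: not dominated.
S2: not dominated.
S3: dominated by S2 (duration 5.7≤12.7, layovers 0≤2, miles earned 3770≥1331).
S4: not dominated.
S5: not dominated (best duration).
S6: not dominated (best miles earned).
S7: dominated by S2 (duration 5.7≤7.2, layovers 0≤2, miles earned 3770≥2454).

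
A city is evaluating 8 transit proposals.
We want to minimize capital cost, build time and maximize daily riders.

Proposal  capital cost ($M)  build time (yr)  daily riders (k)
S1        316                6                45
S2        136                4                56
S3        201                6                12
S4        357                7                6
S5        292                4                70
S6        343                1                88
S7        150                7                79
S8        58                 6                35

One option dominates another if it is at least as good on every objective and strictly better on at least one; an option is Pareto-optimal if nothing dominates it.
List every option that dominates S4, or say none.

S1, S2, S3, S5, S6, S7, S8

S1: capital cost 316≤357, build time 6≤7, daily riders 45≥6 — dominates S4.
S2: capital cost 136≤357, build time 4≤7, daily riders 56≥6 — dominates S4.
S3: capital cost 201≤357, build time 6≤7, daily riders 12≥6 — dominates S4.
S5: capital cost 292≤357, build time 4≤7, daily riders 70≥6 — dominates S4.
S6: capital cost 343≤357, build time 1≤7, daily riders 88≥6 — dominates S4.
S7: capital cost 150≤357, build time 7≤7, daily riders 79≥6 — dominates S4.
S8: capital cost 58≤357, build time 6≤7, daily riders 35≥6 — dominates S4.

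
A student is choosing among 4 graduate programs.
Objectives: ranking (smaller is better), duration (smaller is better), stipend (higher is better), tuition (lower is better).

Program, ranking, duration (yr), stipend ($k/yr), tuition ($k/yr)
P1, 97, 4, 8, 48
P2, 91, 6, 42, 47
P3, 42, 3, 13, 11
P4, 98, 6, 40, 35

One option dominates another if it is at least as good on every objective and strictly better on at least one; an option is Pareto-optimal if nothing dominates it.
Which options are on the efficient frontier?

P2, P3, P4

P1: dominated by P3 (ranking 42≤97, duration 3≤4, stipend 13≥8, tuition 11≤48).
P2: not dominated (best stipend).
P3: not dominated (best ranking).
P4: not dominated.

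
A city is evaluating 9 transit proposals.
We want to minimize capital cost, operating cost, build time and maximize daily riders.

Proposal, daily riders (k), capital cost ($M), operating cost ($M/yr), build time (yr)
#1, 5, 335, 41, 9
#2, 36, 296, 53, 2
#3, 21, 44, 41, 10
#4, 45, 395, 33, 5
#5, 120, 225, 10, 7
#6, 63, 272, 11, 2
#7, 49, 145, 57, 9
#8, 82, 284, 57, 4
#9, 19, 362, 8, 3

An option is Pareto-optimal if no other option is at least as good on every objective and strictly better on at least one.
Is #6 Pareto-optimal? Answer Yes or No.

Yes

#1: worse on daily riders (5 vs 63).
#2: worse on daily riders (36 vs 63).
#3: worse on daily riders (21 vs 63).
#4: worse on daily riders (45 vs 63).
#5: worse on build time (7 vs 2).
#7: worse on daily riders (49 vs 63).
#8: worse on capital cost (284 vs 272).
#9: worse on daily riders (19 vs 63).
No option is at least as good as #6 on every objective and strictly better on one.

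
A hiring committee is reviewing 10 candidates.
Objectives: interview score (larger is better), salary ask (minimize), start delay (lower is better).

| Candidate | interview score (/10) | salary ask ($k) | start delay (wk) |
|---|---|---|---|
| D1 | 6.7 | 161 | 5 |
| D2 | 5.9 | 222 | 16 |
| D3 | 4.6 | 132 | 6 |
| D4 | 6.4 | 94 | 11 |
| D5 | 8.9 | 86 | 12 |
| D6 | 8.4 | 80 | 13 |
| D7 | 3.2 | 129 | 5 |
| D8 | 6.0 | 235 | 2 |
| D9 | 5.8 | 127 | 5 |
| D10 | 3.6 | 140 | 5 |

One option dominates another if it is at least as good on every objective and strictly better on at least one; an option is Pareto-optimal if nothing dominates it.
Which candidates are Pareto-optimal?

D1: not dominated.
D2: dominated by D1 (interview score 6.7≥5.9, salary ask 161≤222, start delay 5≤16).
D3: dominated by D9 (interview score 5.8≥4.6, salary ask 127≤132, start delay 5≤6).
D4: not dominated.
D5: not dominated (best interview score).
D6: not dominated (best salary ask).
D7: dominated by D9 (interview score 5.8≥3.2, salary ask 127≤129, start delay 5≤5).
D8: not dominated (best start delay).
D9: not dominated.
D10: dominated by D9 (interview score 5.8≥3.6, salary ask 127≤140, start delay 5≤5).

D1, D4, D5, D6, D8, D9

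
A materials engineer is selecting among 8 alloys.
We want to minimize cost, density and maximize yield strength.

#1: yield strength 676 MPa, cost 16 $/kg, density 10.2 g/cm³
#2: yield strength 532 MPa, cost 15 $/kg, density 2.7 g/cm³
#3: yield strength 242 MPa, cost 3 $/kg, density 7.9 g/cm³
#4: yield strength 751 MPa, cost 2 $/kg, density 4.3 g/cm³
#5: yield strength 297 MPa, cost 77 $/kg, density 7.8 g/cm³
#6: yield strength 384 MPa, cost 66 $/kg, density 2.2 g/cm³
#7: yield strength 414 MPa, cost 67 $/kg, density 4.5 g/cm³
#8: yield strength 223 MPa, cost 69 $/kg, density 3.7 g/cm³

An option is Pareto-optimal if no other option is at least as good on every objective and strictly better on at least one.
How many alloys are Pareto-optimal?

3

#1: dominated by #4 (yield strength 751≥676, cost 2≤16, density 4.3≤10.2).
#2: not dominated.
#3: dominated by #4 (yield strength 751≥242, cost 2≤3, density 4.3≤7.9).
#4: not dominated (best yield strength).
#5: dominated by #2 (yield strength 532≥297, cost 15≤77, density 2.7≤7.8).
#6: not dominated (best density).
#7: dominated by #2 (yield strength 532≥414, cost 15≤67, density 2.7≤4.5).
#8: dominated by #2 (yield strength 532≥223, cost 15≤69, density 2.7≤3.7).
Pareto-optimal: #2, #4, #6 → 3.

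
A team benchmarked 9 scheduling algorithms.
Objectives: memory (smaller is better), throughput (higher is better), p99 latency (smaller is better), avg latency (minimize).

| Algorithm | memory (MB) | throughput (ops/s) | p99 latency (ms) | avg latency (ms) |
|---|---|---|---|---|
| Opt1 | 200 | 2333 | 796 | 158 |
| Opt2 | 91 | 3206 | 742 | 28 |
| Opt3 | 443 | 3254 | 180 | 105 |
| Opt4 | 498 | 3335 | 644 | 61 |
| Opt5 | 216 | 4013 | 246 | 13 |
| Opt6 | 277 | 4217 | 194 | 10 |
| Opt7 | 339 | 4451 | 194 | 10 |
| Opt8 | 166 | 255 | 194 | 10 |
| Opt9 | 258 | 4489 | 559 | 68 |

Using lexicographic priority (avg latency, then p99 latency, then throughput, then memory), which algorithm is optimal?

Opt7

First minimize avg latency: best is 10, kept {Opt6, Opt7, Opt8}.
Then minimize p99 latency: best is 194, kept {Opt6, Opt7, Opt8}.
Then maximize throughput: best is 4451, kept {Opt7}.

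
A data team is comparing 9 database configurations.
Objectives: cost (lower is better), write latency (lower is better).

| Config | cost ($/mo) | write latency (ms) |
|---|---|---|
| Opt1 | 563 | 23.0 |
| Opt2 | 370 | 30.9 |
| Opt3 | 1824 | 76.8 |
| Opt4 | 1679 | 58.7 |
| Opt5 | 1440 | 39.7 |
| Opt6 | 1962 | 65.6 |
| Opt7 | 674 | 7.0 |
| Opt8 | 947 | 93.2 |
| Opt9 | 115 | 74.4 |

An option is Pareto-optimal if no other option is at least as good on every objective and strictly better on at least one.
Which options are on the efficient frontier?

Opt1: not dominated.
Opt2: not dominated.
Opt3: dominated by Opt1 (cost 563≤1824, write latency 23.0≤76.8).
Opt4: dominated by Opt1 (cost 563≤1679, write latency 23.0≤58.7).
Opt5: dominated by Opt1 (cost 563≤1440, write latency 23.0≤39.7).
Opt6: dominated by Opt1 (cost 563≤1962, write latency 23.0≤65.6).
Opt7: not dominated (best write latency).
Opt8: dominated by Opt1 (cost 563≤947, write latency 23.0≤93.2).
Opt9: not dominated (best cost).

Opt1, Opt2, Opt7, Opt9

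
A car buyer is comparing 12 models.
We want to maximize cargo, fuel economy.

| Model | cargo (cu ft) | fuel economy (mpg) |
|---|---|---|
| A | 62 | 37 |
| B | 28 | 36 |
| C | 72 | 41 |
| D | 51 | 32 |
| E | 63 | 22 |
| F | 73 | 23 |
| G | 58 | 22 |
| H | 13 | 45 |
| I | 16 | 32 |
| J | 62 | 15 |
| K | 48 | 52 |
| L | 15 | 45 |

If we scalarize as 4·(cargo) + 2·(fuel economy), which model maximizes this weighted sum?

A: 4·62 + 2·37 = 322
B: 4·28 + 2·36 = 184
C: 4·72 + 2·41 = 370
D: 4·51 + 2·32 = 268
E: 4·63 + 2·22 = 296
F: 4·73 + 2·23 = 338
G: 4·58 + 2·22 = 276
H: 4·13 + 2·45 = 142
I: 4·16 + 2·32 = 128
J: 4·62 + 2·15 = 278
K: 4·48 + 2·52 = 296
L: 4·15 + 2·45 = 150
Highest: C at 370.

C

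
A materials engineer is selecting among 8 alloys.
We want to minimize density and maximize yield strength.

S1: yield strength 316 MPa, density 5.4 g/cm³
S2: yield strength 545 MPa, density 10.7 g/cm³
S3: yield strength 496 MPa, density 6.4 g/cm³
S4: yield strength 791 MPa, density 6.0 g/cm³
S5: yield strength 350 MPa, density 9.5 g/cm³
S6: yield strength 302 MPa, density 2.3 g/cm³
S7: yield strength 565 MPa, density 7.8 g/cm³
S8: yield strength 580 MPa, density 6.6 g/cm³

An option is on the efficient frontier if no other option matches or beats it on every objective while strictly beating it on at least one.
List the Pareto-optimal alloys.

S1, S4, S6

S1: not dominated.
S2: dominated by S4 (yield strength 791≥545, density 6.0≤10.7).
S3: dominated by S4 (yield strength 791≥496, density 6.0≤6.4).
S4: not dominated (best yield strength).
S5: dominated by S3 (yield strength 496≥350, density 6.4≤9.5).
S6: not dominated (best density).
S7: dominated by S4 (yield strength 791≥565, density 6.0≤7.8).
S8: dominated by S4 (yield strength 791≥580, density 6.0≤6.6).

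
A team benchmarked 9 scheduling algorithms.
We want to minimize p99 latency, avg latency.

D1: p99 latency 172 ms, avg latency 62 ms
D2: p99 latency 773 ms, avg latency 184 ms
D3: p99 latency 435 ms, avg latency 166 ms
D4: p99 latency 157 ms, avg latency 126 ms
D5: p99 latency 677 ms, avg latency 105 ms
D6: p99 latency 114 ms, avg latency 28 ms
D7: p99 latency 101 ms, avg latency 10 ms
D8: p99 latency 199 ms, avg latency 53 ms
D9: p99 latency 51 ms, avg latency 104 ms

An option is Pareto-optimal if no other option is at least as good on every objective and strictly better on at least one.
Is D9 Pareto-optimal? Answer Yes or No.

D1: worse on p99 latency (172 vs 51).
D2: worse on p99 latency (773 vs 51).
D3: worse on p99 latency (435 vs 51).
D4: worse on p99 latency (157 vs 51).
D5: worse on p99 latency (677 vs 51).
D6: worse on p99 latency (114 vs 51).
D7: worse on p99 latency (101 vs 51).
D8: worse on p99 latency (199 vs 51).
No option is at least as good as D9 on every objective and strictly better on one.

Yes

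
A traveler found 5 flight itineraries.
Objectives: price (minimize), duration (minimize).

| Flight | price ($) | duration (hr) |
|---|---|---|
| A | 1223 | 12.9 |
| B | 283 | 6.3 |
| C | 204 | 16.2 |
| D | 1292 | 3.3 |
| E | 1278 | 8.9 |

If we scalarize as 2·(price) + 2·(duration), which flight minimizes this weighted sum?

A: 2·1223 + 2·12.9 = 2471.8
B: 2·283 + 2·6.3 = 578.6
C: 2·204 + 2·16.2 = 440.4
D: 2·1292 + 2·3.3 = 2590.6
E: 2·1278 + 2·8.9 = 2573.8
Lowest: C at 440.4.

C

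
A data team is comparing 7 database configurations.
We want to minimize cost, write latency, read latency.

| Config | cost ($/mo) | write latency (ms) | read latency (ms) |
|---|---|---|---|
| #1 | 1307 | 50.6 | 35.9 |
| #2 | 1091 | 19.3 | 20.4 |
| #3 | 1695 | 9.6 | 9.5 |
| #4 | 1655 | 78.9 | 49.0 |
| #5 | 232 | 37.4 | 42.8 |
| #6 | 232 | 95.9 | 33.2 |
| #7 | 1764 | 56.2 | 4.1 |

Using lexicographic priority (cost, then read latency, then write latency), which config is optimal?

First minimize cost: best is 232, kept {#5, #6}.
Then minimize read latency: best is 33.2, kept {#6}.

#6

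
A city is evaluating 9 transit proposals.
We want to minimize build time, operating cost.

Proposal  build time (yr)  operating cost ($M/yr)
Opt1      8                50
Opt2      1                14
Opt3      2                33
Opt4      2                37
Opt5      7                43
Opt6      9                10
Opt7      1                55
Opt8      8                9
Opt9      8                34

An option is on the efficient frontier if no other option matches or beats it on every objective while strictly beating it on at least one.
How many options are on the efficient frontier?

Opt1: dominated by Opt2 (build time 1≤8, operating cost 14≤50).
Opt2: not dominated.
Opt3: dominated by Opt2 (build time 1≤2, operating cost 14≤33).
Opt4: dominated by Opt2 (build time 1≤2, operating cost 14≤37).
Opt5: dominated by Opt2 (build time 1≤7, operating cost 14≤43).
Opt6: dominated by Opt8 (build time 8≤9, operating cost 9≤10).
Opt7: dominated by Opt2 (build time 1≤1, operating cost 14≤55).
Opt8: not dominated (best operating cost).
Opt9: dominated by Opt2 (build time 1≤8, operating cost 14≤34).
Pareto-optimal: Opt2, Opt8 → 2.

2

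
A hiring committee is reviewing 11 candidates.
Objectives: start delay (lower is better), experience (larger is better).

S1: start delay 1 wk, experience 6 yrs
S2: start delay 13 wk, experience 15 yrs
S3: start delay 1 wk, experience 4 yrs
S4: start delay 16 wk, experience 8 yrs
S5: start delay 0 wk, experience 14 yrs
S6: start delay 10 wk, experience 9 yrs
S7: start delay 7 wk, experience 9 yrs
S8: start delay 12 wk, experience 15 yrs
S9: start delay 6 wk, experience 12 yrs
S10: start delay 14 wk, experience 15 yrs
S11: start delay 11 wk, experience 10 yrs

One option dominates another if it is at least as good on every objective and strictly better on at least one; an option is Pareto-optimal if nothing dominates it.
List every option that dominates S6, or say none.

S5: start delay 0≤10, experience 14≥9 — dominates S6.
S7: start delay 7≤10, experience 9≥9 — dominates S6.
S9: start delay 6≤10, experience 12≥9 — dominates S6.
Others (S1, S2, S3, S4, S8, S10, S11) are each worse than S6 on at least one objective.

S5, S7, S9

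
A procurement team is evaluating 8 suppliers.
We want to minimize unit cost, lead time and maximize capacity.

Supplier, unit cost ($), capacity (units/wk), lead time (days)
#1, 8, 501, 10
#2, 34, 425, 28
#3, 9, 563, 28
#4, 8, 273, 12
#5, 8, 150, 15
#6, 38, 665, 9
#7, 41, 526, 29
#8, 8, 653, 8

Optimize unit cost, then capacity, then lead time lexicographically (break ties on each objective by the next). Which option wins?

#8

First minimize unit cost: best is 8, kept {#1, #4, #5, #8}.
Then maximize capacity: best is 653, kept {#8}.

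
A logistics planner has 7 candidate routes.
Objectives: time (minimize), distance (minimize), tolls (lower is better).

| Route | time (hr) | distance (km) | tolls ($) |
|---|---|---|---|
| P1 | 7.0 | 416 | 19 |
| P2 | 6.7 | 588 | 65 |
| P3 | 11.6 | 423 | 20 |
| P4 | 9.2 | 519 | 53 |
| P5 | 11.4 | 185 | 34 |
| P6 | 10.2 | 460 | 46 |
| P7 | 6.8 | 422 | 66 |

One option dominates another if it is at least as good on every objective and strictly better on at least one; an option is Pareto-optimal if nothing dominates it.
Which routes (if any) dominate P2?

none

P1: worse on time (7.0 vs 6.7).
P3: worse on time (11.6 vs 6.7).
P4: worse on time (9.2 vs 6.7).
P5: worse on time (11.4 vs 6.7).
P6: worse on time (10.2 vs 6.7).
P7: worse on time (6.8 vs 6.7).
No option dominates P2.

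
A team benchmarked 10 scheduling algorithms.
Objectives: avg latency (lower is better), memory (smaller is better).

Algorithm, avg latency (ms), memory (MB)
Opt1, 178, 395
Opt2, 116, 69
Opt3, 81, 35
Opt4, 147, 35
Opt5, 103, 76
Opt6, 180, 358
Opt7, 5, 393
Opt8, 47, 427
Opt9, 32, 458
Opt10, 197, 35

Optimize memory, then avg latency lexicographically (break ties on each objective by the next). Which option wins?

Opt3

First minimize memory: best is 35, kept {Opt3, Opt4, Opt10}.
Then minimize avg latency: best is 81, kept {Opt3}.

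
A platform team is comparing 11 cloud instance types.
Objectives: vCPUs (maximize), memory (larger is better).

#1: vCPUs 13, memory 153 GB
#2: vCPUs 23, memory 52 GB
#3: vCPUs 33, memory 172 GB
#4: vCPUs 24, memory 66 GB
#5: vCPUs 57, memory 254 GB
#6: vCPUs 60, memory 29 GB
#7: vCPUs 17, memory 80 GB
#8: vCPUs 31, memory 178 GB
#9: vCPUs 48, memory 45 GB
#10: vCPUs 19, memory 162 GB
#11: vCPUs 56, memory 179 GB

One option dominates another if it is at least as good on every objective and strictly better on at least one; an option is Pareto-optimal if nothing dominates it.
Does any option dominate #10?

Yes

#3 vs #10: vCPUs 33≥19, memory 172≥162 — #3 is at least as good on every objective and strictly better on at least one, so #3 dominates #10.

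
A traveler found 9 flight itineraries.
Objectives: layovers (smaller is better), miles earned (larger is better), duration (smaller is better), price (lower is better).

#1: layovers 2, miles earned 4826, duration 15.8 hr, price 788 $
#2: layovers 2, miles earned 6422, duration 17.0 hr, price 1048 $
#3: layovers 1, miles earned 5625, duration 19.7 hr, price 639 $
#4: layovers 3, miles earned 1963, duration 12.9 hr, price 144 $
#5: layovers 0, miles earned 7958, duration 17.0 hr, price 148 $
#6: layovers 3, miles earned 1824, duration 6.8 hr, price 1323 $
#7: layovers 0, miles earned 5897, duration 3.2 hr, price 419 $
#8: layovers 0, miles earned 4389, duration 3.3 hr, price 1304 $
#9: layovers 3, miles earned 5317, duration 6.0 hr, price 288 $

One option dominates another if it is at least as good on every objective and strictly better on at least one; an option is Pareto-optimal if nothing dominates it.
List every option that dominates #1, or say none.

#7: layovers 0≤2, miles earned 5897≥4826, duration 3.2≤15.8, price 419≤788 — dominates #1.
Others (#2, #3, #4, #5, #6, #8, #9) are each worse than #1 on at least one objective.

#7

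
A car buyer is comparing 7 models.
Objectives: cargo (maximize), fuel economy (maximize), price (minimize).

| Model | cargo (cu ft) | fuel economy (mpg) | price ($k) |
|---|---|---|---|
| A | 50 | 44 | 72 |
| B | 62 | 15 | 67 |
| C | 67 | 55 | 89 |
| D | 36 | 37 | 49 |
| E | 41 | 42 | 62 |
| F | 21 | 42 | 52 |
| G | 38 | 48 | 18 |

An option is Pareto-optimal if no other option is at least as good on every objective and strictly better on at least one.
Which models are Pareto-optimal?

A: not dominated.
B: not dominated.
C: not dominated (best cargo).
D: dominated by G (cargo 38≥36, fuel economy 48≥37, price 18≤49).
E: not dominated.
F: dominated by G (cargo 38≥21, fuel economy 48≥42, price 18≤52).
G: not dominated (best price).

A, B, C, E, G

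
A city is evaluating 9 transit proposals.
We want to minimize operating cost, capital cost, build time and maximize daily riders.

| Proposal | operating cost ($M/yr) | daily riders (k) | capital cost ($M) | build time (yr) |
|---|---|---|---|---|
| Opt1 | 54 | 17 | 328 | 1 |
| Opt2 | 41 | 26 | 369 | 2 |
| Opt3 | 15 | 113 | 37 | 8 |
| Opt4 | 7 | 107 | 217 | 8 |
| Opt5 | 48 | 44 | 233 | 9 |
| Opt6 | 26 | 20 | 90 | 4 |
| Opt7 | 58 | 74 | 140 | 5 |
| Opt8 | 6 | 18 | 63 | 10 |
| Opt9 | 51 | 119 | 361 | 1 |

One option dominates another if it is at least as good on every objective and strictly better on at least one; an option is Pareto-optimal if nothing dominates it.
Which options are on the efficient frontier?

Opt1, Opt2, Opt3, Opt4, Opt6, Opt7, Opt8, Opt9

Opt1: not dominated.
Opt2: not dominated.
Opt3: not dominated (best capital cost).
Opt4: not dominated.
Opt5: dominated by Opt3 (operating cost 15≤48, daily riders 113≥44, capital cost 37≤233, build time 8≤9).
Opt6: not dominated.
Opt7: not dominated.
Opt8: not dominated (best operating cost).
Opt9: not dominated (best daily riders).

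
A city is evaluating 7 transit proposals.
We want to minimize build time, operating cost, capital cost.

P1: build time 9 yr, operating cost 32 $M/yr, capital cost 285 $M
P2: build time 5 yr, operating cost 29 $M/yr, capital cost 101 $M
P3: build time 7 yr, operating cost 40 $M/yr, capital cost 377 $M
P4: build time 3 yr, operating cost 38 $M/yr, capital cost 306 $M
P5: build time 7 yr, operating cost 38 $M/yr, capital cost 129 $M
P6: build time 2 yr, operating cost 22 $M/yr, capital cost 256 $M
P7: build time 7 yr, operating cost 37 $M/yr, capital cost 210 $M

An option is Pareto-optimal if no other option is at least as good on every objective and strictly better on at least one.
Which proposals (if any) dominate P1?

P2: build time 5≤9, operating cost 29≤32, capital cost 101≤285 — dominates P1.
P6: build time 2≤9, operating cost 22≤32, capital cost 256≤285 — dominates P1.
Others (P3, P4, P5, P7) are each worse than P1 on at least one objective.

P2, P6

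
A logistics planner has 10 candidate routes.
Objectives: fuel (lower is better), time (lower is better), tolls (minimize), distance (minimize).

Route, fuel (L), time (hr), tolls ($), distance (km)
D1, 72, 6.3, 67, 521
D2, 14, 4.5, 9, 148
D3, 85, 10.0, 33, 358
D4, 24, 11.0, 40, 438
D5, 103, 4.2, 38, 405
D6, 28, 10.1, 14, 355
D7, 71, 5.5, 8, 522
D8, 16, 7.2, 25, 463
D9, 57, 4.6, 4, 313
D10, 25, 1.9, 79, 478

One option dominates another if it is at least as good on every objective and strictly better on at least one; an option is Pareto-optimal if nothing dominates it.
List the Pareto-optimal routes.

D2, D5, D9, D10

D1: dominated by D2 (fuel 14≤72, time 4.5≤6.3, tolls 9≤67, distance 148≤521).
D2: not dominated (best fuel).
D3: dominated by D2 (fuel 14≤85, time 4.5≤10.0, tolls 9≤33, distance 148≤358).
D4: dominated by D2 (fuel 14≤24, time 4.5≤11.0, tolls 9≤40, distance 148≤438).
D5: not dominated.
D6: dominated by D2 (fuel 14≤28, time 4.5≤10.1, tolls 9≤14, distance 148≤355).
D7: dominated by D9 (fuel 57≤71, time 4.6≤5.5, tolls 4≤8, distance 313≤522).
D8: dominated by D2 (fuel 14≤16, time 4.5≤7.2, tolls 9≤25, distance 148≤463).
D9: not dominated (best tolls).
D10: not dominated (best time).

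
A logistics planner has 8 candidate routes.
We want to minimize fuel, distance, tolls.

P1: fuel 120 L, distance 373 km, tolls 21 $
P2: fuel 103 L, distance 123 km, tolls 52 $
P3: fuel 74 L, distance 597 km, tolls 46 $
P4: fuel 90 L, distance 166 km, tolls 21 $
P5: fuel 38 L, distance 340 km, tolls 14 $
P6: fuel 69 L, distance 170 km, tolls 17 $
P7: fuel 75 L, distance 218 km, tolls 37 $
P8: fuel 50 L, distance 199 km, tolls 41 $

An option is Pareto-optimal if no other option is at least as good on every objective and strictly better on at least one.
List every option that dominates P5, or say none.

none

P1: worse on fuel (120 vs 38).
P2: worse on fuel (103 vs 38).
P3: worse on fuel (74 vs 38).
P4: worse on fuel (90 vs 38).
P6: worse on fuel (69 vs 38).
P7: worse on fuel (75 vs 38).
P8: worse on fuel (50 vs 38).
No option dominates P5.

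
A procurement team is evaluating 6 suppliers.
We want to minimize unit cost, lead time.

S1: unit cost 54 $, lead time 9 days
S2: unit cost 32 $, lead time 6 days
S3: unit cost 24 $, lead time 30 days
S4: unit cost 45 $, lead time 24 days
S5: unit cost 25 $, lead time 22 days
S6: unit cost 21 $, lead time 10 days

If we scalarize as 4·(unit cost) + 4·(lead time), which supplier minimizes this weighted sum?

S1: 4·54 + 4·9 = 252
S2: 4·32 + 4·6 = 152
S3: 4·24 + 4·30 = 216
S4: 4·45 + 4·24 = 276
S5: 4·25 + 4·22 = 188
S6: 4·21 + 4·10 = 124
Lowest: S6 at 124.

S6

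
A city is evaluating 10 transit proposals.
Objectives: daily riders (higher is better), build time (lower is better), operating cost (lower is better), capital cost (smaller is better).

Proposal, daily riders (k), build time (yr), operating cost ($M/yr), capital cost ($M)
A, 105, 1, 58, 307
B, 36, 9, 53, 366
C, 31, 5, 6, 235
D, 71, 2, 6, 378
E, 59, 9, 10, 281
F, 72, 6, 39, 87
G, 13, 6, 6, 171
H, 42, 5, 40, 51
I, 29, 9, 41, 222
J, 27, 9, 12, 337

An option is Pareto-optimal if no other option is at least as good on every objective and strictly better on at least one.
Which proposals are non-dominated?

A: not dominated (best daily riders).
B: dominated by E (daily riders 59≥36, build time 9≤9, operating cost 10≤53, capital cost 281≤366).
C: not dominated.
D: not dominated.
E: not dominated.
F: not dominated.
G: not dominated.
H: not dominated (best capital cost).
I: dominated by F (daily riders 72≥29, build time 6≤9, operating cost 39≤41, capital cost 87≤222).
J: dominated by C (daily riders 31≥27, build time 5≤9, operating cost 6≤12, capital cost 235≤337).

A, C, D, E, F, G, H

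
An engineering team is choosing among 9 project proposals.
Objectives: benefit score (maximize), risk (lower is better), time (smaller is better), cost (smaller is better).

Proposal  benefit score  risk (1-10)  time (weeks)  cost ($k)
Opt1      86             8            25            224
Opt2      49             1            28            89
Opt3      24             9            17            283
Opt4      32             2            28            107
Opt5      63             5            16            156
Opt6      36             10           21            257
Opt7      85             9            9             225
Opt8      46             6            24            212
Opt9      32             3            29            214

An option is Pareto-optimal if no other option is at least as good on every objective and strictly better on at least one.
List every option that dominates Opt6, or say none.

Opt5, Opt7

Opt5: benefit score 63≥36, risk 5≤10, time 16≤21, cost 156≤257 — dominates Opt6.
Opt7: benefit score 85≥36, risk 9≤10, time 9≤21, cost 225≤257 — dominates Opt6.
Others (Opt1, Opt2, Opt3, Opt4, Opt8, Opt9) are each worse than Opt6 on at least one objective.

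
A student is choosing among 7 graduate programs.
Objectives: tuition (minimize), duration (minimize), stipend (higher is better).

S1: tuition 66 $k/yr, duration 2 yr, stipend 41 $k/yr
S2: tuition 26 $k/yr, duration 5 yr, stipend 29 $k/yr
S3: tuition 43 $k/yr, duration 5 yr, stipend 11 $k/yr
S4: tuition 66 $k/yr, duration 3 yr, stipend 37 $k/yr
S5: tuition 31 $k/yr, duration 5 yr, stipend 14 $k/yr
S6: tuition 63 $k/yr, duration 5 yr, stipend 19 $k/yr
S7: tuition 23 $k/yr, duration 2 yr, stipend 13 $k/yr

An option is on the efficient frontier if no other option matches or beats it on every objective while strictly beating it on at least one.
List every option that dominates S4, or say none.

S1

S1: tuition 66≤66, duration 2≤3, stipend 41≥37 — dominates S4.
Others (S2, S3, S5, S6, S7) are each worse than S4 on at least one objective.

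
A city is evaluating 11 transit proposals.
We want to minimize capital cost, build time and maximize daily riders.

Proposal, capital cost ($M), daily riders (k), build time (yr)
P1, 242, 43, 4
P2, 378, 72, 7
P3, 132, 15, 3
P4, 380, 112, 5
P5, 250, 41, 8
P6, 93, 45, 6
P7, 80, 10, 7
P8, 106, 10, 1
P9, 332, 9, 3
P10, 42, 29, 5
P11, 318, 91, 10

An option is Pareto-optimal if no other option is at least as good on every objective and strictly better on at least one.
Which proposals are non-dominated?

P1, P2, P3, P4, P6, P8, P10, P11

P1: not dominated.
P2: not dominated.
P3: not dominated.
P4: not dominated (best daily riders).
P5: dominated by P1 (capital cost 242≤250, daily riders 43≥41, build time 4≤8).
P6: not dominated.
P7: dominated by P10 (capital cost 42≤80, daily riders 29≥10, build time 5≤7).
P8: not dominated (best build time).
P9: dominated by P3 (capital cost 132≤332, daily riders 15≥9, build time 3≤3).
P10: not dominated (best capital cost).
P11: not dominated.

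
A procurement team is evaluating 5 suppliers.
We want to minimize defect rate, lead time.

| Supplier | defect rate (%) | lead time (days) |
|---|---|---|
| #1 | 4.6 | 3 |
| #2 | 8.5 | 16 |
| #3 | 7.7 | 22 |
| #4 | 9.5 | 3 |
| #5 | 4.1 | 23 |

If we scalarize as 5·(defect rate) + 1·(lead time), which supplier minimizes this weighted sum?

#1

#1: 5·4.6 + 1·3 = 26.0
#2: 5·8.5 + 1·16 = 58.5
#3: 5·7.7 + 1·22 = 60.5
#4: 5·9.5 + 1·3 = 50.5
#5: 5·4.1 + 1·23 = 43.5
Lowest: #1 at 26.0.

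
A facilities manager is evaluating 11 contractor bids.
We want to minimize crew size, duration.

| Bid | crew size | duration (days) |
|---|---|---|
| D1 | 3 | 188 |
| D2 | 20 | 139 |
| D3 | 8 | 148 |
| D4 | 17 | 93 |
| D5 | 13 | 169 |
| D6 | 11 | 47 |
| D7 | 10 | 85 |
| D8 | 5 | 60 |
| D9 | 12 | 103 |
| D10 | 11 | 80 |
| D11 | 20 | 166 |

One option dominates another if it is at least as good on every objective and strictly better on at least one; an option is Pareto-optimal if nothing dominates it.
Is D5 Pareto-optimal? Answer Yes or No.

D3 vs D5: crew size 8≤13, duration 148≤169 — D3 is at least as good on every objective and strictly better on at least one, so D3 dominates D5.

No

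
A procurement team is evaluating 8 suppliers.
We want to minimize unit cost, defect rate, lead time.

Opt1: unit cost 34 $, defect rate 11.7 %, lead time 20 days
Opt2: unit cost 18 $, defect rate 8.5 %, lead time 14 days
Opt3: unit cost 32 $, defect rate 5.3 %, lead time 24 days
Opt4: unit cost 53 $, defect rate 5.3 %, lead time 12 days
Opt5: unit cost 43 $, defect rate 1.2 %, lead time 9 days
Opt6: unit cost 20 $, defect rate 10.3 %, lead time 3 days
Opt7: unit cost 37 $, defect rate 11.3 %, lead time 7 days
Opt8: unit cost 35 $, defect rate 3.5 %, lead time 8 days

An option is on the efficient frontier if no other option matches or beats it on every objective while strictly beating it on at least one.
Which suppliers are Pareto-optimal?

Opt1: dominated by Opt2 (unit cost 18≤34, defect rate 8.5≤11.7, lead time 14≤20).
Opt2: not dominated (best unit cost).
Opt3: not dominated.
Opt4: dominated by Opt5 (unit cost 43≤53, defect rate 1.2≤5.3, lead time 9≤12).
Opt5: not dominated (best defect rate).
Opt6: not dominated (best lead time).
Opt7: dominated by Opt6 (unit cost 20≤37, defect rate 10.3≤11.3, lead time 3≤7).
Opt8: not dominated.

Opt2, Opt3, Opt5, Opt6, Opt8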